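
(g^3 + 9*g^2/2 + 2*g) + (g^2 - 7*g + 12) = g^3 + 11*g^2/2 - 5*g + 12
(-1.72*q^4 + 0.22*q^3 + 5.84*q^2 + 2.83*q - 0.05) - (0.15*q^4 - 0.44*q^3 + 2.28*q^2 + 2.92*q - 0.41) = -1.87*q^4 + 0.66*q^3 + 3.56*q^2 - 0.0899999999999999*q + 0.36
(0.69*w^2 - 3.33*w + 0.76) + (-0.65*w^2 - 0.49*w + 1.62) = 0.0399999999999999*w^2 - 3.82*w + 2.38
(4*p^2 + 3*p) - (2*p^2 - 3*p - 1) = 2*p^2 + 6*p + 1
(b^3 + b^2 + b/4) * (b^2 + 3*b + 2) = b^5 + 4*b^4 + 21*b^3/4 + 11*b^2/4 + b/2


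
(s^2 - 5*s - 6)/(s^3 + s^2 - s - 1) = (s - 6)/(s^2 - 1)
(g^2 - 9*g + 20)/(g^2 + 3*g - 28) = (g - 5)/(g + 7)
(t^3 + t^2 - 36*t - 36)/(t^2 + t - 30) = (t^2 - 5*t - 6)/(t - 5)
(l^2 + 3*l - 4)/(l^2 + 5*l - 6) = (l + 4)/(l + 6)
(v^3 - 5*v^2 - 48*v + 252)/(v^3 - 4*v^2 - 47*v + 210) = (v - 6)/(v - 5)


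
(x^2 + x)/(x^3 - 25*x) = (x + 1)/(x^2 - 25)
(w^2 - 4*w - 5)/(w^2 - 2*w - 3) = (w - 5)/(w - 3)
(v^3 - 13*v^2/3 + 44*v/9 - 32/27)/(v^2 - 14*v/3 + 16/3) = (9*v^2 - 15*v + 4)/(9*(v - 2))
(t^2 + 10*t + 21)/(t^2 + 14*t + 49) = (t + 3)/(t + 7)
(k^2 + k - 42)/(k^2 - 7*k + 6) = (k + 7)/(k - 1)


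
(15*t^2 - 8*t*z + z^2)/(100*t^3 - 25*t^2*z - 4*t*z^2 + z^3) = (-3*t + z)/(-20*t^2 + t*z + z^2)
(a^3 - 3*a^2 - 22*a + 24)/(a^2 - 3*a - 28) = (a^2 - 7*a + 6)/(a - 7)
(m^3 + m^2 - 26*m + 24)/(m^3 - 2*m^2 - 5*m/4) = 4*(-m^3 - m^2 + 26*m - 24)/(m*(-4*m^2 + 8*m + 5))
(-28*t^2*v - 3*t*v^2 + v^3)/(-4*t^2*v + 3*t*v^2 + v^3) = (7*t - v)/(t - v)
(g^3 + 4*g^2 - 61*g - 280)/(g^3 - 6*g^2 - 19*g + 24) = (g^2 + 12*g + 35)/(g^2 + 2*g - 3)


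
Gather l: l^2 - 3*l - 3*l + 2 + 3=l^2 - 6*l + 5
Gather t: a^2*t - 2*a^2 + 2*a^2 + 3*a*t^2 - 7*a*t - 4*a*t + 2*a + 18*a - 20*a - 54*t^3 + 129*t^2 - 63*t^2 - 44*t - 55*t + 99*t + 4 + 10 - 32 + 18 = -54*t^3 + t^2*(3*a + 66) + t*(a^2 - 11*a)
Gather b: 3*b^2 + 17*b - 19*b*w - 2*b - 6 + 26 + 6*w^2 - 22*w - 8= 3*b^2 + b*(15 - 19*w) + 6*w^2 - 22*w + 12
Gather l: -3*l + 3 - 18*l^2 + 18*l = -18*l^2 + 15*l + 3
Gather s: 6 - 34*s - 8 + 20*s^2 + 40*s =20*s^2 + 6*s - 2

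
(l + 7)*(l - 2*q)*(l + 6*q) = l^3 + 4*l^2*q + 7*l^2 - 12*l*q^2 + 28*l*q - 84*q^2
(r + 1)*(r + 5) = r^2 + 6*r + 5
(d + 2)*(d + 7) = d^2 + 9*d + 14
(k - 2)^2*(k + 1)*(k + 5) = k^4 + 2*k^3 - 15*k^2 + 4*k + 20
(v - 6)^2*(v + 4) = v^3 - 8*v^2 - 12*v + 144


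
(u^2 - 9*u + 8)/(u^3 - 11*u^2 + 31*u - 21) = (u - 8)/(u^2 - 10*u + 21)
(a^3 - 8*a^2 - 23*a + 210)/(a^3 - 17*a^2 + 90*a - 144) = (a^2 - 2*a - 35)/(a^2 - 11*a + 24)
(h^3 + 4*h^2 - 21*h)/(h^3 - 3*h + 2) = h*(h^2 + 4*h - 21)/(h^3 - 3*h + 2)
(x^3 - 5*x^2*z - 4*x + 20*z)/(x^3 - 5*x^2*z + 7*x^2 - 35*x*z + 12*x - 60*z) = (x^2 - 4)/(x^2 + 7*x + 12)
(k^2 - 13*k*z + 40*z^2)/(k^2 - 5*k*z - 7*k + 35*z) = (k - 8*z)/(k - 7)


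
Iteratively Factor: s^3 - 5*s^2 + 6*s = (s - 3)*(s^2 - 2*s) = (s - 3)*(s - 2)*(s)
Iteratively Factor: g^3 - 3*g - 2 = (g + 1)*(g^2 - g - 2) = (g - 2)*(g + 1)*(g + 1)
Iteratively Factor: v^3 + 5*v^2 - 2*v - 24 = (v + 3)*(v^2 + 2*v - 8) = (v - 2)*(v + 3)*(v + 4)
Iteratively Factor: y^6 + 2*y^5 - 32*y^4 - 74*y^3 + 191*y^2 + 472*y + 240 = (y + 4)*(y^5 - 2*y^4 - 24*y^3 + 22*y^2 + 103*y + 60) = (y + 1)*(y + 4)*(y^4 - 3*y^3 - 21*y^2 + 43*y + 60) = (y - 5)*(y + 1)*(y + 4)*(y^3 + 2*y^2 - 11*y - 12) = (y - 5)*(y + 1)*(y + 4)^2*(y^2 - 2*y - 3) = (y - 5)*(y - 3)*(y + 1)*(y + 4)^2*(y + 1)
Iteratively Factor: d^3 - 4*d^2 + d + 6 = (d + 1)*(d^2 - 5*d + 6) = (d - 3)*(d + 1)*(d - 2)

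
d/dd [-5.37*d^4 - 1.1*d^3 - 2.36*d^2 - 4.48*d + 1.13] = -21.48*d^3 - 3.3*d^2 - 4.72*d - 4.48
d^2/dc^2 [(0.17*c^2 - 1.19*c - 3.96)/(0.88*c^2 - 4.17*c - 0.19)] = (-0.595408000000001*c^3 - 18.2292*c^2 + 85.995888*c - 137.146364)/(0.681472*c^6 - 9.687744*c^5 + 45.465288*c^4 - 68.328369*c^3 - 9.816369*c^2 - 0.451611*c - 0.006859)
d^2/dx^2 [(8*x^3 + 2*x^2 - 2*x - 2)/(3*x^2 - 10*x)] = 4*(421*x^3 - 27*x^2 + 90*x - 100)/(x^3*(27*x^3 - 270*x^2 + 900*x - 1000))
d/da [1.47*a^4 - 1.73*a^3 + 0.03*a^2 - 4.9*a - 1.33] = 5.88*a^3 - 5.19*a^2 + 0.06*a - 4.9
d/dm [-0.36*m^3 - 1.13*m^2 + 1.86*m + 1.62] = -1.08*m^2 - 2.26*m + 1.86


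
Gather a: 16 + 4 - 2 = 18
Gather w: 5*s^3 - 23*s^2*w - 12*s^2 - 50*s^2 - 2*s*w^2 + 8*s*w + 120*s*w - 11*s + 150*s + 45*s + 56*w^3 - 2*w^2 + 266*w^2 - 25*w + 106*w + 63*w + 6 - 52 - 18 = 5*s^3 - 62*s^2 + 184*s + 56*w^3 + w^2*(264 - 2*s) + w*(-23*s^2 + 128*s + 144) - 64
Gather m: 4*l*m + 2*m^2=4*l*m + 2*m^2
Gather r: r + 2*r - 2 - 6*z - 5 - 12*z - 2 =3*r - 18*z - 9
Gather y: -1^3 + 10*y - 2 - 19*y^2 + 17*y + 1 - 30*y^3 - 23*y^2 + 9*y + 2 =-30*y^3 - 42*y^2 + 36*y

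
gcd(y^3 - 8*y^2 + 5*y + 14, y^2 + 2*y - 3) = 1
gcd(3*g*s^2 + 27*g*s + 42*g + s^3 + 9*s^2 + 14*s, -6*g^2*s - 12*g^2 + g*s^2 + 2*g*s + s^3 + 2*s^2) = 3*g*s + 6*g + s^2 + 2*s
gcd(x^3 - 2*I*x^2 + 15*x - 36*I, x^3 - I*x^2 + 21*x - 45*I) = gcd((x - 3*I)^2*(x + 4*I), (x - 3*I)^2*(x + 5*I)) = x^2 - 6*I*x - 9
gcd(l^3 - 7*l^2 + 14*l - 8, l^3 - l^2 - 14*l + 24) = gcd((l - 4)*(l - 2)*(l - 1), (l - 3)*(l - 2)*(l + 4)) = l - 2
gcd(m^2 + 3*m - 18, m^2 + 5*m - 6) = m + 6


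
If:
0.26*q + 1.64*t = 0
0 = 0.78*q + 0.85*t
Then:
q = 0.00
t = 0.00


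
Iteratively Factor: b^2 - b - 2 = (b + 1)*(b - 2)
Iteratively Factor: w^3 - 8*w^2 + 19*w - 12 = (w - 3)*(w^2 - 5*w + 4) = (w - 3)*(w - 1)*(w - 4)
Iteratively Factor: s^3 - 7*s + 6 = (s - 1)*(s^2 + s - 6) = (s - 2)*(s - 1)*(s + 3)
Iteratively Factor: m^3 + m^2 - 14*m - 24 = (m + 2)*(m^2 - m - 12) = (m - 4)*(m + 2)*(m + 3)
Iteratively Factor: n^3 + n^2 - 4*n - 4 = (n + 1)*(n^2 - 4) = (n + 1)*(n + 2)*(n - 2)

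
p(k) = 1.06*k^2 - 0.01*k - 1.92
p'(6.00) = 12.71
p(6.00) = 36.18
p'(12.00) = 25.43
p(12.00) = 150.60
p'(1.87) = 3.95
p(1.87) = 1.77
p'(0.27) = 0.56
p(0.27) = -1.85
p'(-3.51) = -7.45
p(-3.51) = 11.17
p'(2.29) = 4.84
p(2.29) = 3.62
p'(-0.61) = -1.30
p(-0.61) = -1.52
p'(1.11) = 2.34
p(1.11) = -0.63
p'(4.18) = 8.85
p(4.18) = 16.56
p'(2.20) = 4.65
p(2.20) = 3.19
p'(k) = 2.12*k - 0.01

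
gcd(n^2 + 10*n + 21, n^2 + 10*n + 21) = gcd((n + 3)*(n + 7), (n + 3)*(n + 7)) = n^2 + 10*n + 21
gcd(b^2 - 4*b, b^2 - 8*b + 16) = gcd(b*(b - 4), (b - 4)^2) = b - 4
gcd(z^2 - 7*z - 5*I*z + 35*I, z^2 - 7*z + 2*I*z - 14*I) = z - 7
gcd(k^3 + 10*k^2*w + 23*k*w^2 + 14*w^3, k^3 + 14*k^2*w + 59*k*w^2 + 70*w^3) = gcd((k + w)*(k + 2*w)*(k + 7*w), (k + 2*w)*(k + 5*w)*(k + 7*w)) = k^2 + 9*k*w + 14*w^2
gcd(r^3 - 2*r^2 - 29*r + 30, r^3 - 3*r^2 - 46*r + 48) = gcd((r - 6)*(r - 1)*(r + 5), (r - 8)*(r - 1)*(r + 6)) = r - 1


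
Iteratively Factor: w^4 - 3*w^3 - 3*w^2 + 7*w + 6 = (w - 3)*(w^3 - 3*w - 2) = (w - 3)*(w + 1)*(w^2 - w - 2) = (w - 3)*(w + 1)^2*(w - 2)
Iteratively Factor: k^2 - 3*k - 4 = (k - 4)*(k + 1)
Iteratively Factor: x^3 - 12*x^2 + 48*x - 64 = (x - 4)*(x^2 - 8*x + 16) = (x - 4)^2*(x - 4)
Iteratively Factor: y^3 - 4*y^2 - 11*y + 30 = (y - 5)*(y^2 + y - 6) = (y - 5)*(y + 3)*(y - 2)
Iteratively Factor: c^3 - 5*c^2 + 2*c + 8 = (c + 1)*(c^2 - 6*c + 8) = (c - 2)*(c + 1)*(c - 4)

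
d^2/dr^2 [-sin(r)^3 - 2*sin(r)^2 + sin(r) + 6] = 9*sin(r)^3 + 8*sin(r)^2 - 7*sin(r) - 4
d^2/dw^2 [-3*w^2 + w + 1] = -6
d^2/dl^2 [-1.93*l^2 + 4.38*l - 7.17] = -3.86000000000000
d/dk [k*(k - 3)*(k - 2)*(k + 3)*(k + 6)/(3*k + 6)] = 2*(2*k^5 + 11*k^4 - 5*k^3 - 81*k^2 - 72*k + 108)/(3*(k^2 + 4*k + 4))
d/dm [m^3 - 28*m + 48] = 3*m^2 - 28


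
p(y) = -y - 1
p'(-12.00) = -1.00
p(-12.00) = 11.00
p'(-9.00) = -1.00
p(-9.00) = 8.00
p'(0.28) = -1.00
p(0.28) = -1.28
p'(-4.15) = -1.00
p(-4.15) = 3.15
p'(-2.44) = -1.00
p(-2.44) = 1.44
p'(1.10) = -1.00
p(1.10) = -2.10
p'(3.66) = -1.00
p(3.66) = -4.66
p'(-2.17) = -1.00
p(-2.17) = 1.17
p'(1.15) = -1.00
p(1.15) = -2.15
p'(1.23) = -1.00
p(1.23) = -2.23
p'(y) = -1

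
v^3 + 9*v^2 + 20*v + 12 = (v + 1)*(v + 2)*(v + 6)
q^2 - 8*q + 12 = (q - 6)*(q - 2)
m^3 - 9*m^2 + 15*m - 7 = (m - 7)*(m - 1)^2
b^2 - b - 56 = (b - 8)*(b + 7)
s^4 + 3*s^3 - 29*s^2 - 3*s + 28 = (s - 4)*(s - 1)*(s + 1)*(s + 7)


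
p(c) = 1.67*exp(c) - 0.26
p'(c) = 1.67*exp(c)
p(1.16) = 5.07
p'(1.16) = 5.33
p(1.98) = 11.84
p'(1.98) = 12.10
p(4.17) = 107.81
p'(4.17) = 108.07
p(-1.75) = 0.03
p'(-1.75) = 0.29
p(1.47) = 7.00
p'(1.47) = 7.26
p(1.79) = 9.74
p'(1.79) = 10.00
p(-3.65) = -0.22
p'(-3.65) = 0.04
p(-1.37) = 0.16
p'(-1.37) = 0.42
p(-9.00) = -0.26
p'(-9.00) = 0.00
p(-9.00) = -0.26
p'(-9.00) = 0.00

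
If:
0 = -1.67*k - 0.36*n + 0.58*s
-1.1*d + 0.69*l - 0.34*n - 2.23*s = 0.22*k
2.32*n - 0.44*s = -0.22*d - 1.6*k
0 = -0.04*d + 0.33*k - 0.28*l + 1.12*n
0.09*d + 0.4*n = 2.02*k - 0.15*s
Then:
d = 0.00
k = 0.00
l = 0.00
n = 0.00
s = 0.00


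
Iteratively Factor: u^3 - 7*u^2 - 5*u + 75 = (u - 5)*(u^2 - 2*u - 15) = (u - 5)^2*(u + 3)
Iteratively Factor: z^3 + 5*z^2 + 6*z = (z + 3)*(z^2 + 2*z) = (z + 2)*(z + 3)*(z)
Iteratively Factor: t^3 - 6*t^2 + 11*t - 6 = (t - 1)*(t^2 - 5*t + 6) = (t - 2)*(t - 1)*(t - 3)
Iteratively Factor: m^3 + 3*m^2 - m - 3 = (m + 3)*(m^2 - 1) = (m - 1)*(m + 3)*(m + 1)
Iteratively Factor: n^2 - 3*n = (n)*(n - 3)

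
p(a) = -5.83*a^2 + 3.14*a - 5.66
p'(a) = 3.14 - 11.66*a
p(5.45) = -161.71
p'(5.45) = -60.41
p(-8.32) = -435.35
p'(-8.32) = 100.15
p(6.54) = -234.48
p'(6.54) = -73.12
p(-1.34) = -20.34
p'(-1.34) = 18.76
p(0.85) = -7.20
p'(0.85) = -6.77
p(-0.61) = -9.74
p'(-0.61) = 10.25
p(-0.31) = -7.19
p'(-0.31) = 6.75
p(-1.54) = -24.32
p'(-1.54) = 21.10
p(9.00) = -449.63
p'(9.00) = -101.80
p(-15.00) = -1364.51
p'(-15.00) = 178.04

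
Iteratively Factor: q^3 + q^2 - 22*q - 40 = (q + 2)*(q^2 - q - 20) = (q + 2)*(q + 4)*(q - 5)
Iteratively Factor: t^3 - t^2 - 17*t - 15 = (t + 3)*(t^2 - 4*t - 5) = (t - 5)*(t + 3)*(t + 1)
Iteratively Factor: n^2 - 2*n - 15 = (n + 3)*(n - 5)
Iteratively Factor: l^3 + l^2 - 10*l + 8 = (l - 1)*(l^2 + 2*l - 8) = (l - 2)*(l - 1)*(l + 4)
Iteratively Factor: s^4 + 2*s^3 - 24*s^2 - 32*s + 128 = (s + 4)*(s^3 - 2*s^2 - 16*s + 32) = (s - 2)*(s + 4)*(s^2 - 16) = (s - 2)*(s + 4)^2*(s - 4)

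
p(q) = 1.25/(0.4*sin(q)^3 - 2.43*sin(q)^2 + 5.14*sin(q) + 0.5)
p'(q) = 1.25*(-1.2*sin(q)^2*cos(q) + 4.86*sin(q)*cos(q) - 5.14*cos(q))/(0.4*sin(q)^3 - 2.43*sin(q)^2 + 5.14*sin(q) + 0.5)^2 = (-1.5*sin(q)^2 + 6.075*sin(q) - 6.425)*cos(q)/(0.4*sin(q)^3 - 2.43*sin(q)^2 + 5.14*sin(q) + 0.5)^2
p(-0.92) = -0.23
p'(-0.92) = -0.26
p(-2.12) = -0.21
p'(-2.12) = 0.19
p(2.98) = 0.99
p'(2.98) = 3.38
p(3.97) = -0.26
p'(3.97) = 0.35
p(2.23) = 0.39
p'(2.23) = 0.15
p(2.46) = 0.43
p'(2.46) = 0.30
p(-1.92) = -0.18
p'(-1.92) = 0.10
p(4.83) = -0.17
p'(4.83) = -0.03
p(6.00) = -1.10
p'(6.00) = -6.15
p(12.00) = -0.41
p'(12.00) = -0.94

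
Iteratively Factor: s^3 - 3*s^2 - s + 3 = (s + 1)*(s^2 - 4*s + 3) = (s - 3)*(s + 1)*(s - 1)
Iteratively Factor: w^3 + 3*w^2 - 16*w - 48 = (w + 4)*(w^2 - w - 12) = (w + 3)*(w + 4)*(w - 4)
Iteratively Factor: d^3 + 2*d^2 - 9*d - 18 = (d + 3)*(d^2 - d - 6) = (d + 2)*(d + 3)*(d - 3)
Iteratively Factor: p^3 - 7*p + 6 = (p - 1)*(p^2 + p - 6) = (p - 2)*(p - 1)*(p + 3)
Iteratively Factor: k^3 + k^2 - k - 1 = (k + 1)*(k^2 - 1) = (k + 1)^2*(k - 1)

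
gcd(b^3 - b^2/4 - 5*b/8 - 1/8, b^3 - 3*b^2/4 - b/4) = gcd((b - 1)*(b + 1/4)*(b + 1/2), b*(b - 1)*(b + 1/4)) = b^2 - 3*b/4 - 1/4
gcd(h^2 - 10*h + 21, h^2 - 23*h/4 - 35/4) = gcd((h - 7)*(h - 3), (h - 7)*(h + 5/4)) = h - 7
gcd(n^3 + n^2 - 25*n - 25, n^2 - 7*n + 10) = n - 5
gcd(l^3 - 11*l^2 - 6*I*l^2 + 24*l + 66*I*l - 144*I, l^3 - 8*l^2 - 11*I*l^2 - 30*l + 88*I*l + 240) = l^2 + l*(-8 - 6*I) + 48*I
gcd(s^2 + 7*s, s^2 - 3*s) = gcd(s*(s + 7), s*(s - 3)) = s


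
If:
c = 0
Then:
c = 0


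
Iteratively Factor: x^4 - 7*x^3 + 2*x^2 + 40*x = (x)*(x^3 - 7*x^2 + 2*x + 40) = x*(x + 2)*(x^2 - 9*x + 20) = x*(x - 4)*(x + 2)*(x - 5)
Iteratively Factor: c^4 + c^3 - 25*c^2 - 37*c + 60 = (c - 5)*(c^3 + 6*c^2 + 5*c - 12) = (c - 5)*(c + 4)*(c^2 + 2*c - 3) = (c - 5)*(c + 3)*(c + 4)*(c - 1)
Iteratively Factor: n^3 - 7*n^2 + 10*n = (n - 5)*(n^2 - 2*n) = n*(n - 5)*(n - 2)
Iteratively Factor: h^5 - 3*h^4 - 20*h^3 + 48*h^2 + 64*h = (h + 4)*(h^4 - 7*h^3 + 8*h^2 + 16*h) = (h - 4)*(h + 4)*(h^3 - 3*h^2 - 4*h) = (h - 4)^2*(h + 4)*(h^2 + h) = h*(h - 4)^2*(h + 4)*(h + 1)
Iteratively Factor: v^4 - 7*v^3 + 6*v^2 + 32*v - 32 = (v - 4)*(v^3 - 3*v^2 - 6*v + 8) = (v - 4)^2*(v^2 + v - 2) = (v - 4)^2*(v - 1)*(v + 2)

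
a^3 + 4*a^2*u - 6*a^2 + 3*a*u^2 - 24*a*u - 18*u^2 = (a - 6)*(a + u)*(a + 3*u)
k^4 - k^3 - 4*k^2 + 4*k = k*(k - 2)*(k - 1)*(k + 2)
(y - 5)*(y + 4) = y^2 - y - 20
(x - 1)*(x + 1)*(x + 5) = x^3 + 5*x^2 - x - 5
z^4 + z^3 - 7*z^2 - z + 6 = (z - 2)*(z - 1)*(z + 1)*(z + 3)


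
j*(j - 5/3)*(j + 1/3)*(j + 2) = j^4 + 2*j^3/3 - 29*j^2/9 - 10*j/9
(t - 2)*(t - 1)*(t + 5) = t^3 + 2*t^2 - 13*t + 10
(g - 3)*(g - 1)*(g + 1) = g^3 - 3*g^2 - g + 3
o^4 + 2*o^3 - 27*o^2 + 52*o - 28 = (o - 2)^2*(o - 1)*(o + 7)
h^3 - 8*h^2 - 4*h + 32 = (h - 8)*(h - 2)*(h + 2)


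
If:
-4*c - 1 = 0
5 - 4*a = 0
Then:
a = 5/4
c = -1/4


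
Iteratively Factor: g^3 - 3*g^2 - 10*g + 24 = (g + 3)*(g^2 - 6*g + 8) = (g - 2)*(g + 3)*(g - 4)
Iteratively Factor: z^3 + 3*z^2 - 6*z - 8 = (z + 4)*(z^2 - z - 2) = (z + 1)*(z + 4)*(z - 2)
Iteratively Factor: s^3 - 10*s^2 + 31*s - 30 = (s - 5)*(s^2 - 5*s + 6) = (s - 5)*(s - 3)*(s - 2)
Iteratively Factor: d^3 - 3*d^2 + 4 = (d - 2)*(d^2 - d - 2) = (d - 2)^2*(d + 1)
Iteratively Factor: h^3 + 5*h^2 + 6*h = (h + 2)*(h^2 + 3*h) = (h + 2)*(h + 3)*(h)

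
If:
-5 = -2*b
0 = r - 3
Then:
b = 5/2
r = 3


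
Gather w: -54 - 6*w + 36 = -6*w - 18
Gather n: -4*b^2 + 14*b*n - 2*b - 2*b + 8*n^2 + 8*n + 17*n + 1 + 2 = -4*b^2 - 4*b + 8*n^2 + n*(14*b + 25) + 3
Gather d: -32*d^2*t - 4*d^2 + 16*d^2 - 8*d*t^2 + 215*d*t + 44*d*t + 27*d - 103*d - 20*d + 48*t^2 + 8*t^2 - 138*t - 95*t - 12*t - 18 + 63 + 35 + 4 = d^2*(12 - 32*t) + d*(-8*t^2 + 259*t - 96) + 56*t^2 - 245*t + 84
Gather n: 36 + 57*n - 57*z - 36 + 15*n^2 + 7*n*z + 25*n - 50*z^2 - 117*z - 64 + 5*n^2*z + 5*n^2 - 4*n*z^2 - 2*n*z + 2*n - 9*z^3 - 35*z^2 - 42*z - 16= n^2*(5*z + 20) + n*(-4*z^2 + 5*z + 84) - 9*z^3 - 85*z^2 - 216*z - 80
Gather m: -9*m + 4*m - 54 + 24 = -5*m - 30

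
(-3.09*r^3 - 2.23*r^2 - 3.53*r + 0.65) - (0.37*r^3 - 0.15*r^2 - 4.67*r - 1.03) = -3.46*r^3 - 2.08*r^2 + 1.14*r + 1.68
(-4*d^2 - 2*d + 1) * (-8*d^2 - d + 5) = 32*d^4 + 20*d^3 - 26*d^2 - 11*d + 5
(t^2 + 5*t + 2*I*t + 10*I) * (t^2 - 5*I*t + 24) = t^4 + 5*t^3 - 3*I*t^3 + 34*t^2 - 15*I*t^2 + 170*t + 48*I*t + 240*I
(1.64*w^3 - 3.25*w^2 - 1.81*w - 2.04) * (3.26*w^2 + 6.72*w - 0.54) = 5.3464*w^5 + 0.425800000000001*w^4 - 28.6262*w^3 - 17.0586*w^2 - 12.7314*w + 1.1016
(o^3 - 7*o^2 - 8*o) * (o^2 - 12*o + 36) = o^5 - 19*o^4 + 112*o^3 - 156*o^2 - 288*o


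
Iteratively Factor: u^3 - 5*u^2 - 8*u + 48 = (u - 4)*(u^2 - u - 12) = (u - 4)*(u + 3)*(u - 4)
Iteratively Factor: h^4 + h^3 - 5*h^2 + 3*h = (h - 1)*(h^3 + 2*h^2 - 3*h) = (h - 1)^2*(h^2 + 3*h) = (h - 1)^2*(h + 3)*(h)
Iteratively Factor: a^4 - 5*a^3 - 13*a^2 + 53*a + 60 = (a + 3)*(a^3 - 8*a^2 + 11*a + 20) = (a - 5)*(a + 3)*(a^2 - 3*a - 4) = (a - 5)*(a - 4)*(a + 3)*(a + 1)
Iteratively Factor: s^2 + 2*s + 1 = (s + 1)*(s + 1)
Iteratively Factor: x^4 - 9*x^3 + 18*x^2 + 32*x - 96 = (x + 2)*(x^3 - 11*x^2 + 40*x - 48) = (x - 4)*(x + 2)*(x^2 - 7*x + 12) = (x - 4)*(x - 3)*(x + 2)*(x - 4)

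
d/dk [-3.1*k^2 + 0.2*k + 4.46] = 0.2 - 6.2*k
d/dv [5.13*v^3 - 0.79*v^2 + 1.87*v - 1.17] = 15.39*v^2 - 1.58*v + 1.87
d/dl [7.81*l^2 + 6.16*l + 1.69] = 15.62*l + 6.16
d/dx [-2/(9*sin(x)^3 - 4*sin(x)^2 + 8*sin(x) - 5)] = 2*(27*sin(x)^2 - 8*sin(x) + 8)*cos(x)/(9*sin(x)^3 - 4*sin(x)^2 + 8*sin(x) - 5)^2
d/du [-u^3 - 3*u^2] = 3*u*(-u - 2)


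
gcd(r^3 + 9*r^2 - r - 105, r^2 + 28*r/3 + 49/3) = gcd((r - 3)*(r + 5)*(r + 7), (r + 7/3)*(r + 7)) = r + 7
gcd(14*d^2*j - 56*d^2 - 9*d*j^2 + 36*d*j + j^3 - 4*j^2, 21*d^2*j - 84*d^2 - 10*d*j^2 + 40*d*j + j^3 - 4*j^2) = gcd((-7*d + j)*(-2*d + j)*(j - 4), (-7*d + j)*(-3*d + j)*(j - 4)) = 7*d*j - 28*d - j^2 + 4*j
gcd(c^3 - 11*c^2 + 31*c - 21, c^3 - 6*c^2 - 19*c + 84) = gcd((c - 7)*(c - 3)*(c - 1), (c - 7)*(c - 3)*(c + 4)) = c^2 - 10*c + 21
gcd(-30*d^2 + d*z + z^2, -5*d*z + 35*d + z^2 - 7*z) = -5*d + z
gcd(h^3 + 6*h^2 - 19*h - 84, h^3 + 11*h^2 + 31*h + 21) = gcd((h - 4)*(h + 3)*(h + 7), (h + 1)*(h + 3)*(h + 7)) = h^2 + 10*h + 21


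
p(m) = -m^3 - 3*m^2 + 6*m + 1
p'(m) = -3*m^2 - 6*m + 6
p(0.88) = 3.28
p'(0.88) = -1.60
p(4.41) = -116.65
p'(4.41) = -78.80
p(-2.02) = -15.12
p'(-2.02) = 5.88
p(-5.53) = 45.19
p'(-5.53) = -52.56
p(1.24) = 1.92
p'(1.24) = -6.05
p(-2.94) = -17.16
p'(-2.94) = -2.29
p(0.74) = 3.39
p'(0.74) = -0.08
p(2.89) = -30.85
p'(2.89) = -36.40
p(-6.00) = 73.00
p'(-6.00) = -66.00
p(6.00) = -287.00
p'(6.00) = -138.00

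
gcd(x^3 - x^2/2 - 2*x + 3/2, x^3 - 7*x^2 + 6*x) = x - 1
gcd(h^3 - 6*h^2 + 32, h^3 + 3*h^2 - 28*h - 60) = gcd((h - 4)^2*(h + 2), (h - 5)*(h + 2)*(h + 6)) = h + 2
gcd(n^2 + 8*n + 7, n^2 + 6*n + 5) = n + 1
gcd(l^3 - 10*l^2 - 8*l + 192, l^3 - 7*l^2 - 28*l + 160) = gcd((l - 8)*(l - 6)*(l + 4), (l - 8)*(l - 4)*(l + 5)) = l - 8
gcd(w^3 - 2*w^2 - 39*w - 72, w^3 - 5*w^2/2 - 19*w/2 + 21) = w + 3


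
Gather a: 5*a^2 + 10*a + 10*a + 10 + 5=5*a^2 + 20*a + 15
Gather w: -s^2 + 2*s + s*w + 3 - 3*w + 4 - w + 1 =-s^2 + 2*s + w*(s - 4) + 8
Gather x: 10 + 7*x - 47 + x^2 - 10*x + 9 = x^2 - 3*x - 28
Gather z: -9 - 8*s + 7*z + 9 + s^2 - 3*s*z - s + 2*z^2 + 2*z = s^2 - 9*s + 2*z^2 + z*(9 - 3*s)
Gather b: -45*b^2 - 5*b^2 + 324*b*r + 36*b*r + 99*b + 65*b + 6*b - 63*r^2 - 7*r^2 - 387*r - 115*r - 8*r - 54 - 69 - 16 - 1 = -50*b^2 + b*(360*r + 170) - 70*r^2 - 510*r - 140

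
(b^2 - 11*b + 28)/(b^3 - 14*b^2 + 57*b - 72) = (b^2 - 11*b + 28)/(b^3 - 14*b^2 + 57*b - 72)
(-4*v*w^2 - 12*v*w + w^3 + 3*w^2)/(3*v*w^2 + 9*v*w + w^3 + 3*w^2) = (-4*v + w)/(3*v + w)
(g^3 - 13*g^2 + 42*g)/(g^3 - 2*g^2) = (g^2 - 13*g + 42)/(g*(g - 2))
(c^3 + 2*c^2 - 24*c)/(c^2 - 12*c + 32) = c*(c + 6)/(c - 8)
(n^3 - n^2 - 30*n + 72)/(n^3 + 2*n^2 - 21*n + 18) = (n - 4)/(n - 1)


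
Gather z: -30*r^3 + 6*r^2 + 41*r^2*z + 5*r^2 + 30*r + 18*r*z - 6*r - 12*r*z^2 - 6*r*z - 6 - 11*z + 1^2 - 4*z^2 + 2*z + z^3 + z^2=-30*r^3 + 11*r^2 + 24*r + z^3 + z^2*(-12*r - 3) + z*(41*r^2 + 12*r - 9) - 5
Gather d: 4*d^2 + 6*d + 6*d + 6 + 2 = 4*d^2 + 12*d + 8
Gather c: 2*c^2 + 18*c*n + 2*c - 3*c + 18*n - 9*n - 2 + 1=2*c^2 + c*(18*n - 1) + 9*n - 1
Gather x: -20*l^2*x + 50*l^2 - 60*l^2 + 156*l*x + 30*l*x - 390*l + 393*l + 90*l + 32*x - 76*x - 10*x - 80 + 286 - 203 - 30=-10*l^2 + 93*l + x*(-20*l^2 + 186*l - 54) - 27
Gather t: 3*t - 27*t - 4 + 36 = 32 - 24*t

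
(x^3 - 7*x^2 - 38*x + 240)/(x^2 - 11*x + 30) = (x^2 - 2*x - 48)/(x - 6)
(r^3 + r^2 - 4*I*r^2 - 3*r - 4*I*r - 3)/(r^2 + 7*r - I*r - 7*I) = (r^2 + r*(1 - 3*I) - 3*I)/(r + 7)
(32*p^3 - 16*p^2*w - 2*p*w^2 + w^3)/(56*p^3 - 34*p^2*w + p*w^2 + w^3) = (4*p + w)/(7*p + w)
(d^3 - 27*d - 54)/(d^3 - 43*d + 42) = (d^3 - 27*d - 54)/(d^3 - 43*d + 42)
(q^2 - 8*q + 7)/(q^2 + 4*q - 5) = (q - 7)/(q + 5)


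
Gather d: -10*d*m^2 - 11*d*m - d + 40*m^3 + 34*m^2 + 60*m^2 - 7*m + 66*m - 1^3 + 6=d*(-10*m^2 - 11*m - 1) + 40*m^3 + 94*m^2 + 59*m + 5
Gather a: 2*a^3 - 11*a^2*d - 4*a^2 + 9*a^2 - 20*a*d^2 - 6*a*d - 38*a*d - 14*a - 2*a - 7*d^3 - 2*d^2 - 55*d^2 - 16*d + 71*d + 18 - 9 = 2*a^3 + a^2*(5 - 11*d) + a*(-20*d^2 - 44*d - 16) - 7*d^3 - 57*d^2 + 55*d + 9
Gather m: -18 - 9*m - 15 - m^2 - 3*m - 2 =-m^2 - 12*m - 35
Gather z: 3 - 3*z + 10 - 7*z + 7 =20 - 10*z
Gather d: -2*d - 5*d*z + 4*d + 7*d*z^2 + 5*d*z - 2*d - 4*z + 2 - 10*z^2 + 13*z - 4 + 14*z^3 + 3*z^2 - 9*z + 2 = 7*d*z^2 + 14*z^3 - 7*z^2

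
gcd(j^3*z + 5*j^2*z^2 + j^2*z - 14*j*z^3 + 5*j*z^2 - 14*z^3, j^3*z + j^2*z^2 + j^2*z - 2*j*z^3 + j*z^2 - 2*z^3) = j*z + z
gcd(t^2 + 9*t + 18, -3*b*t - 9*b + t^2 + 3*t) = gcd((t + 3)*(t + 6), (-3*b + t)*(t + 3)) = t + 3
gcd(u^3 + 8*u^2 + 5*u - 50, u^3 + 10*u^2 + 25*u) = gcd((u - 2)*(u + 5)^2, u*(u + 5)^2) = u^2 + 10*u + 25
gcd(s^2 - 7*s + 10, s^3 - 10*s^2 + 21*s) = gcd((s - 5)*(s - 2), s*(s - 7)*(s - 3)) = 1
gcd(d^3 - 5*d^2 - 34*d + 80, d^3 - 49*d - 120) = d^2 - 3*d - 40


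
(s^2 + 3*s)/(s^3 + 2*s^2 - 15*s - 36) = s/(s^2 - s - 12)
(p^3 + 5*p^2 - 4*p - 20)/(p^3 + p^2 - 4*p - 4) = (p + 5)/(p + 1)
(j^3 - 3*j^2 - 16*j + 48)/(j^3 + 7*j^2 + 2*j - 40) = (j^2 - 7*j + 12)/(j^2 + 3*j - 10)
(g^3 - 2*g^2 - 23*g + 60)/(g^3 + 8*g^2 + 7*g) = (g^3 - 2*g^2 - 23*g + 60)/(g*(g^2 + 8*g + 7))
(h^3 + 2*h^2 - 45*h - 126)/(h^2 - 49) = (h^2 + 9*h + 18)/(h + 7)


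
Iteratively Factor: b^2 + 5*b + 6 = (b + 3)*(b + 2)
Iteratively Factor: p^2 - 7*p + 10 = (p - 2)*(p - 5)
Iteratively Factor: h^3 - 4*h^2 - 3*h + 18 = (h - 3)*(h^2 - h - 6) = (h - 3)^2*(h + 2)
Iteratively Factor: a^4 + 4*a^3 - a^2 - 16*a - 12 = (a - 2)*(a^3 + 6*a^2 + 11*a + 6) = (a - 2)*(a + 3)*(a^2 + 3*a + 2) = (a - 2)*(a + 1)*(a + 3)*(a + 2)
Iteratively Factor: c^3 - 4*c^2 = (c)*(c^2 - 4*c) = c*(c - 4)*(c)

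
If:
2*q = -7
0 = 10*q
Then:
No Solution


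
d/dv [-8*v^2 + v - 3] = 1 - 16*v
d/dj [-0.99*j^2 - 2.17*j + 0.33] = -1.98*j - 2.17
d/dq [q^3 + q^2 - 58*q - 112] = 3*q^2 + 2*q - 58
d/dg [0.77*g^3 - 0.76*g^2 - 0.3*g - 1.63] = 2.31*g^2 - 1.52*g - 0.3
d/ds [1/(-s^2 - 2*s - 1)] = 2*(s + 1)/(s^2 + 2*s + 1)^2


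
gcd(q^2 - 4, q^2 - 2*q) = q - 2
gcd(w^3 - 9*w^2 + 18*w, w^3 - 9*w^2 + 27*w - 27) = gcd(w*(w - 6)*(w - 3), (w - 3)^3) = w - 3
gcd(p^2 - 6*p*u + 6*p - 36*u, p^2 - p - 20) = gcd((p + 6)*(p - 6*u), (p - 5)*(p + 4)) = 1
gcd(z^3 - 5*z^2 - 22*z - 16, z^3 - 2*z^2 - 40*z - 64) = z^2 - 6*z - 16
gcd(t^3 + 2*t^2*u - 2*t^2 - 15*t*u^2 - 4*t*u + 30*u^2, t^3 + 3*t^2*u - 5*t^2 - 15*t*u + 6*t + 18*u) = t - 2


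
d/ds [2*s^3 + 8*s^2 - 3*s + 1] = 6*s^2 + 16*s - 3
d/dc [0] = 0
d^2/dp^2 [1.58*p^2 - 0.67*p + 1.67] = 3.16000000000000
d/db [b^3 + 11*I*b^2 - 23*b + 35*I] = 3*b^2 + 22*I*b - 23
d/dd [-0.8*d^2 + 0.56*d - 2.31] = 0.56 - 1.6*d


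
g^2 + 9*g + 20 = (g + 4)*(g + 5)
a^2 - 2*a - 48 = (a - 8)*(a + 6)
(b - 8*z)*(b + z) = b^2 - 7*b*z - 8*z^2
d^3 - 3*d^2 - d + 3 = (d - 3)*(d - 1)*(d + 1)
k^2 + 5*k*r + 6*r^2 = (k + 2*r)*(k + 3*r)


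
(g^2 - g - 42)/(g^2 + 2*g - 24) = (g - 7)/(g - 4)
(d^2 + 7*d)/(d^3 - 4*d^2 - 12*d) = (d + 7)/(d^2 - 4*d - 12)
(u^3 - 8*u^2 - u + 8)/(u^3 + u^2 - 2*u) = (u^2 - 7*u - 8)/(u*(u + 2))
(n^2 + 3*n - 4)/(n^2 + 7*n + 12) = (n - 1)/(n + 3)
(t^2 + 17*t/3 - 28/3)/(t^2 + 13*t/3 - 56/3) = (3*t - 4)/(3*t - 8)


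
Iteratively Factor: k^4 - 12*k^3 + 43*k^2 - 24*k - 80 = (k + 1)*(k^3 - 13*k^2 + 56*k - 80) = (k - 4)*(k + 1)*(k^2 - 9*k + 20) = (k - 4)^2*(k + 1)*(k - 5)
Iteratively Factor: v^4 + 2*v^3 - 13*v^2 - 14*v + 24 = (v + 4)*(v^3 - 2*v^2 - 5*v + 6) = (v + 2)*(v + 4)*(v^2 - 4*v + 3) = (v - 3)*(v + 2)*(v + 4)*(v - 1)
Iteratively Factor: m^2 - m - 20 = (m + 4)*(m - 5)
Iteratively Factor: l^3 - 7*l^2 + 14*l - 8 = (l - 4)*(l^2 - 3*l + 2) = (l - 4)*(l - 2)*(l - 1)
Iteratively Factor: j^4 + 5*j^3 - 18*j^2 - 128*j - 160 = (j + 2)*(j^3 + 3*j^2 - 24*j - 80) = (j + 2)*(j + 4)*(j^2 - j - 20) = (j - 5)*(j + 2)*(j + 4)*(j + 4)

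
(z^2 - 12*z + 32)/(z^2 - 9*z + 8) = (z - 4)/(z - 1)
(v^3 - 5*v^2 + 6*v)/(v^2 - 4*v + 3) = v*(v - 2)/(v - 1)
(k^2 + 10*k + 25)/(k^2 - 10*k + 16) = (k^2 + 10*k + 25)/(k^2 - 10*k + 16)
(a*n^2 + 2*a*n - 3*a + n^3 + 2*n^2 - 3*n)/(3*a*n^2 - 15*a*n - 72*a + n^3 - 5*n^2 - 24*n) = (a*n - a + n^2 - n)/(3*a*n - 24*a + n^2 - 8*n)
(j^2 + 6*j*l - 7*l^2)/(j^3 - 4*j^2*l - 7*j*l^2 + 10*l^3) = (j + 7*l)/(j^2 - 3*j*l - 10*l^2)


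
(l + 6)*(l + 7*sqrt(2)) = l^2 + 6*l + 7*sqrt(2)*l + 42*sqrt(2)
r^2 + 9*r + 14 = (r + 2)*(r + 7)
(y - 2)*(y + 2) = y^2 - 4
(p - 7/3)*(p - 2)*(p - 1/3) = p^3 - 14*p^2/3 + 55*p/9 - 14/9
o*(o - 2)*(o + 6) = o^3 + 4*o^2 - 12*o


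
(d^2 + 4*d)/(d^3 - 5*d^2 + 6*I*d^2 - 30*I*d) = (d + 4)/(d^2 + d*(-5 + 6*I) - 30*I)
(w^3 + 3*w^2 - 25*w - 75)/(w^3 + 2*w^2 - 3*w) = (w^2 - 25)/(w*(w - 1))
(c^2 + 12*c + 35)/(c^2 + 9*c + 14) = (c + 5)/(c + 2)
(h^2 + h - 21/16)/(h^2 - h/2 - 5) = (-16*h^2 - 16*h + 21)/(8*(-2*h^2 + h + 10))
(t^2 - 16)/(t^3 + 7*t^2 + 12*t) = (t - 4)/(t*(t + 3))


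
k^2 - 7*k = k*(k - 7)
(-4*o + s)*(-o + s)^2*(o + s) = -4*o^4 + 5*o^3*s + 3*o^2*s^2 - 5*o*s^3 + s^4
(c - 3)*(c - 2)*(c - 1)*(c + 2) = c^4 - 4*c^3 - c^2 + 16*c - 12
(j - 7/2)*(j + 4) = j^2 + j/2 - 14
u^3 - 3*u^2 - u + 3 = (u - 3)*(u - 1)*(u + 1)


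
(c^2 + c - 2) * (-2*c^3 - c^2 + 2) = -2*c^5 - 3*c^4 + 3*c^3 + 4*c^2 + 2*c - 4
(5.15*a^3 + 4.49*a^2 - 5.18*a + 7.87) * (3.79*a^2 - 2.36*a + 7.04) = 19.5185*a^5 + 4.8631*a^4 + 6.0274*a^3 + 73.6617*a^2 - 55.0404*a + 55.4048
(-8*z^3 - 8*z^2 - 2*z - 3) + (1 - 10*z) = -8*z^3 - 8*z^2 - 12*z - 2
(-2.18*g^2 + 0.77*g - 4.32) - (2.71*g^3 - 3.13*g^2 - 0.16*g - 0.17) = -2.71*g^3 + 0.95*g^2 + 0.93*g - 4.15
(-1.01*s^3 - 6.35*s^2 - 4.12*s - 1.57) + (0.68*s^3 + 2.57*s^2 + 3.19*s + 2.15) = -0.33*s^3 - 3.78*s^2 - 0.93*s + 0.58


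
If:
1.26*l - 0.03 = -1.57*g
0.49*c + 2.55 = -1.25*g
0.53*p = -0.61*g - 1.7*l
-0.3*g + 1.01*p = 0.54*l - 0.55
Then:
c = -4.84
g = -0.14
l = 0.20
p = -0.48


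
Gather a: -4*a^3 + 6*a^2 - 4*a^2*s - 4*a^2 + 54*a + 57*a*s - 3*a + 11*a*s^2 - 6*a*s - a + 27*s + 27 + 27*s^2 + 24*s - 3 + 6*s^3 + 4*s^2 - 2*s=-4*a^3 + a^2*(2 - 4*s) + a*(11*s^2 + 51*s + 50) + 6*s^3 + 31*s^2 + 49*s + 24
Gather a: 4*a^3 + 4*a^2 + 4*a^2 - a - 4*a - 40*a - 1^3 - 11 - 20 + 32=4*a^3 + 8*a^2 - 45*a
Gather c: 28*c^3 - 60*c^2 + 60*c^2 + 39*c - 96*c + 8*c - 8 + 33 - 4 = 28*c^3 - 49*c + 21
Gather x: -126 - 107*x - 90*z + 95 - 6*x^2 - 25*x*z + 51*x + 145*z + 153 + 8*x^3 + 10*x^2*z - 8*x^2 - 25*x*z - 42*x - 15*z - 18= 8*x^3 + x^2*(10*z - 14) + x*(-50*z - 98) + 40*z + 104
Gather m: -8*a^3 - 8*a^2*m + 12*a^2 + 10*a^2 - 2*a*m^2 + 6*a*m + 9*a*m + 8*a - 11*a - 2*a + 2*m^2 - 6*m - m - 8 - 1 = -8*a^3 + 22*a^2 - 5*a + m^2*(2 - 2*a) + m*(-8*a^2 + 15*a - 7) - 9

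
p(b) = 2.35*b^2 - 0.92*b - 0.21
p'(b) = 4.7*b - 0.92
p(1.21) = 2.12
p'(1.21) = 4.77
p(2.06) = 7.87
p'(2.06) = 8.76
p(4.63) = 45.91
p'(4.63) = 20.84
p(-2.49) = 16.65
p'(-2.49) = -12.62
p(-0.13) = -0.05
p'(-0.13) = -1.53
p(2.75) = 15.03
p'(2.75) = 12.00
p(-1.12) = 3.77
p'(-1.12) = -6.18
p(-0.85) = 2.27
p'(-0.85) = -4.92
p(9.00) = 181.86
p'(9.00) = 41.38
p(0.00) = -0.21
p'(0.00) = -0.92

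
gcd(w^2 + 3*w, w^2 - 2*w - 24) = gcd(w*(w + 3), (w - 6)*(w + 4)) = 1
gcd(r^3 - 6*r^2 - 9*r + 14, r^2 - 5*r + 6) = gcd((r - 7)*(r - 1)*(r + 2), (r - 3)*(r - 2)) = 1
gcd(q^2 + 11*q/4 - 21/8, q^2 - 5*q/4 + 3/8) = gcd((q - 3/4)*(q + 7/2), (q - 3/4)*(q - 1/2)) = q - 3/4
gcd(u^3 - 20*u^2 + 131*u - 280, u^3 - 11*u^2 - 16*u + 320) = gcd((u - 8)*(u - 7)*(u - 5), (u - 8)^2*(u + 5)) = u - 8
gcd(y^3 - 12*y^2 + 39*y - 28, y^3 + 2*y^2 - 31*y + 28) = y^2 - 5*y + 4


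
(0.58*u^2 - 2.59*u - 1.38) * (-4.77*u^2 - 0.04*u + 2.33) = -2.7666*u^4 + 12.3311*u^3 + 8.0376*u^2 - 5.9795*u - 3.2154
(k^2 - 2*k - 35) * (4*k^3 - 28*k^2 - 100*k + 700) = 4*k^5 - 36*k^4 - 184*k^3 + 1880*k^2 + 2100*k - 24500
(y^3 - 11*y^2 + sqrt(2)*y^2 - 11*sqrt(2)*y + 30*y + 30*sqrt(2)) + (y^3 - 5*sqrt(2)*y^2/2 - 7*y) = 2*y^3 - 11*y^2 - 3*sqrt(2)*y^2/2 - 11*sqrt(2)*y + 23*y + 30*sqrt(2)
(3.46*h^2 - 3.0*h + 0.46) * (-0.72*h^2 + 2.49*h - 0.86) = -2.4912*h^4 + 10.7754*h^3 - 10.7768*h^2 + 3.7254*h - 0.3956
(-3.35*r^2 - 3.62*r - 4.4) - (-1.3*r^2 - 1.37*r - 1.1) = -2.05*r^2 - 2.25*r - 3.3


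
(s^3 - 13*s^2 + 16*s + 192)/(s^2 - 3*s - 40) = (s^2 - 5*s - 24)/(s + 5)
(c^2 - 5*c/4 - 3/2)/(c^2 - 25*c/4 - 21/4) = (c - 2)/(c - 7)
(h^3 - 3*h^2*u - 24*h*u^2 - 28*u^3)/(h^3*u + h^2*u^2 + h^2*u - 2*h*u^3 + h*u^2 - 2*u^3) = (-h^2 + 5*h*u + 14*u^2)/(u*(-h^2 + h*u - h + u))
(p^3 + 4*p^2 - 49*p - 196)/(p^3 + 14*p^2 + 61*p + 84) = (p - 7)/(p + 3)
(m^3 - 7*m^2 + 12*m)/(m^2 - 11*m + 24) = m*(m - 4)/(m - 8)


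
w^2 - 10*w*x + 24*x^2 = (w - 6*x)*(w - 4*x)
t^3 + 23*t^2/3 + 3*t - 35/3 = (t - 1)*(t + 5/3)*(t + 7)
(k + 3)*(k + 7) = k^2 + 10*k + 21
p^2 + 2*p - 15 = (p - 3)*(p + 5)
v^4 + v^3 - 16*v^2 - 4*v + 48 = (v - 3)*(v - 2)*(v + 2)*(v + 4)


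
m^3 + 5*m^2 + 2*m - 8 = (m - 1)*(m + 2)*(m + 4)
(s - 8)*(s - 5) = s^2 - 13*s + 40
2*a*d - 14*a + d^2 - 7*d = (2*a + d)*(d - 7)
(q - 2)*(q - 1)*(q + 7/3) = q^3 - 2*q^2/3 - 5*q + 14/3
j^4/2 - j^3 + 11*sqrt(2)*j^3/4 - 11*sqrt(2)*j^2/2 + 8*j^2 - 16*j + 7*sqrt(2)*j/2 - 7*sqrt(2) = (j/2 + sqrt(2)/2)*(j - 2)*(j + sqrt(2))*(j + 7*sqrt(2)/2)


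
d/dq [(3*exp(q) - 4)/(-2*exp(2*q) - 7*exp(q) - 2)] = ((3*exp(q) - 4)*(4*exp(q) + 7) - 6*exp(2*q) - 21*exp(q) - 6)*exp(q)/(2*exp(2*q) + 7*exp(q) + 2)^2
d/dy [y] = 1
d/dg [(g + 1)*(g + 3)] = 2*g + 4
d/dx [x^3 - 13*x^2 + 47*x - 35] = 3*x^2 - 26*x + 47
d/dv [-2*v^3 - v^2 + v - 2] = -6*v^2 - 2*v + 1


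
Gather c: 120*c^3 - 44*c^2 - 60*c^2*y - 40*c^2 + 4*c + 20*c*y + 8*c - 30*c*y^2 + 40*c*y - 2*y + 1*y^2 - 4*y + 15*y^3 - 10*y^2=120*c^3 + c^2*(-60*y - 84) + c*(-30*y^2 + 60*y + 12) + 15*y^3 - 9*y^2 - 6*y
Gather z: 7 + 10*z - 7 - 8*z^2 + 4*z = -8*z^2 + 14*z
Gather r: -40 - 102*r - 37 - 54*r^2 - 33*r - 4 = -54*r^2 - 135*r - 81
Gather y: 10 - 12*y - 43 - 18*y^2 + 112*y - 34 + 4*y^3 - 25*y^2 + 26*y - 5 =4*y^3 - 43*y^2 + 126*y - 72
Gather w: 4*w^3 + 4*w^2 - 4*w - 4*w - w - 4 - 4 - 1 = 4*w^3 + 4*w^2 - 9*w - 9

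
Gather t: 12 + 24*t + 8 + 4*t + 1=28*t + 21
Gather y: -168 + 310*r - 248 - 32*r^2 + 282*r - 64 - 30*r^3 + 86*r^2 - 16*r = -30*r^3 + 54*r^2 + 576*r - 480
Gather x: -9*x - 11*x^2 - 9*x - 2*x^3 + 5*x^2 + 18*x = -2*x^3 - 6*x^2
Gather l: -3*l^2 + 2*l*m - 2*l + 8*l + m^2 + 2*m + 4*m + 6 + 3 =-3*l^2 + l*(2*m + 6) + m^2 + 6*m + 9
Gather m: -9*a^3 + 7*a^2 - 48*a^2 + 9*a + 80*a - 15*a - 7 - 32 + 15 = -9*a^3 - 41*a^2 + 74*a - 24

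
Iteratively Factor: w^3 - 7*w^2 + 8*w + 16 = (w + 1)*(w^2 - 8*w + 16) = (w - 4)*(w + 1)*(w - 4)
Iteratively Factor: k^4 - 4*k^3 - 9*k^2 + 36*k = (k - 4)*(k^3 - 9*k) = (k - 4)*(k + 3)*(k^2 - 3*k) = k*(k - 4)*(k + 3)*(k - 3)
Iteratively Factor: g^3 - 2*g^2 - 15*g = (g + 3)*(g^2 - 5*g) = g*(g + 3)*(g - 5)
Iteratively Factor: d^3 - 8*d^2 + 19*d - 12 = (d - 3)*(d^2 - 5*d + 4) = (d - 3)*(d - 1)*(d - 4)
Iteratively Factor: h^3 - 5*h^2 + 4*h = (h - 4)*(h^2 - h) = (h - 4)*(h - 1)*(h)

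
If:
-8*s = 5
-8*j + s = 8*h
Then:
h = -j - 5/64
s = -5/8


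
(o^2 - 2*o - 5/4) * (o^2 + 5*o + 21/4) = o^4 + 3*o^3 - 6*o^2 - 67*o/4 - 105/16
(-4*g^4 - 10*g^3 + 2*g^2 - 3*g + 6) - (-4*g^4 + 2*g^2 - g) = -10*g^3 - 2*g + 6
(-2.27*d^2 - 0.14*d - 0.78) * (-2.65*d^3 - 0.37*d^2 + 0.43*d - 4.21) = 6.0155*d^5 + 1.2109*d^4 + 1.1427*d^3 + 9.7851*d^2 + 0.254*d + 3.2838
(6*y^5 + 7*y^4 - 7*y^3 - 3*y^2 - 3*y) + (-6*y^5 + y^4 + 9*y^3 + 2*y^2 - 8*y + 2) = 8*y^4 + 2*y^3 - y^2 - 11*y + 2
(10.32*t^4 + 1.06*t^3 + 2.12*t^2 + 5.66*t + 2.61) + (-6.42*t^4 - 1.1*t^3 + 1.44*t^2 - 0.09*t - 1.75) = 3.9*t^4 - 0.04*t^3 + 3.56*t^2 + 5.57*t + 0.86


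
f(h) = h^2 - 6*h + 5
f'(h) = 2*h - 6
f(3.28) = -3.92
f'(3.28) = 0.56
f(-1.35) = 14.92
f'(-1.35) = -8.70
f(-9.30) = 147.29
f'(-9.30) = -24.60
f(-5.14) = 62.26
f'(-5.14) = -16.28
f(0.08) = 4.53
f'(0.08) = -5.84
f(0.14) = 4.18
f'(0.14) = -5.72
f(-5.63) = 70.48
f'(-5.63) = -17.26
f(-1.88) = 19.81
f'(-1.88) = -9.76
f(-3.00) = 32.00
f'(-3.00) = -12.00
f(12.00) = 77.00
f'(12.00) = 18.00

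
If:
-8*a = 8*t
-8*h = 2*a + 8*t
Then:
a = -t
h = -3*t/4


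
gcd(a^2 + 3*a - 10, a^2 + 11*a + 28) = 1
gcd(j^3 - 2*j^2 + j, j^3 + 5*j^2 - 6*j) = j^2 - j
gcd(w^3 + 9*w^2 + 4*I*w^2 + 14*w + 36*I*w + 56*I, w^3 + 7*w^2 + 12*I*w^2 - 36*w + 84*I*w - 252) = w + 7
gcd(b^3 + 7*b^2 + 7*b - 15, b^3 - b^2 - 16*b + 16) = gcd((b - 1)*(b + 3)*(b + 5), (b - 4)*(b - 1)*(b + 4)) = b - 1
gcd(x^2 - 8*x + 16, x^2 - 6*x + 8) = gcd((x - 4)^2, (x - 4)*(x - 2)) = x - 4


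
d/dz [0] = 0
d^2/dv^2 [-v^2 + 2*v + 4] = -2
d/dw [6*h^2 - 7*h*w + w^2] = -7*h + 2*w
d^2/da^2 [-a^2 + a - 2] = -2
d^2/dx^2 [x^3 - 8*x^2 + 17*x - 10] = 6*x - 16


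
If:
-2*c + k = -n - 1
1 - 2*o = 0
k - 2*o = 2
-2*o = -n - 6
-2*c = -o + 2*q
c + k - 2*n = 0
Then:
No Solution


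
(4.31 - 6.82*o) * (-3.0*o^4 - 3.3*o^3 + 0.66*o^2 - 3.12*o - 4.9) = 20.46*o^5 + 9.576*o^4 - 18.7242*o^3 + 24.123*o^2 + 19.9708*o - 21.119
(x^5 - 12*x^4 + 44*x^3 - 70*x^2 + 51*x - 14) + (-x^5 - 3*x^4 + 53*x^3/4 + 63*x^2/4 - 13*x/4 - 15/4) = -15*x^4 + 229*x^3/4 - 217*x^2/4 + 191*x/4 - 71/4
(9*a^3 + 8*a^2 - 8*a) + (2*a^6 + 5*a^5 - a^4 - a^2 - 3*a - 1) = 2*a^6 + 5*a^5 - a^4 + 9*a^3 + 7*a^2 - 11*a - 1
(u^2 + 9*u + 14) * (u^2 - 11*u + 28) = u^4 - 2*u^3 - 57*u^2 + 98*u + 392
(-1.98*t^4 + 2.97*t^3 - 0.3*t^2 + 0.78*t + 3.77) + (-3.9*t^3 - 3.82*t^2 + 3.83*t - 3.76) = -1.98*t^4 - 0.93*t^3 - 4.12*t^2 + 4.61*t + 0.0100000000000002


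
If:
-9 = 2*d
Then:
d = -9/2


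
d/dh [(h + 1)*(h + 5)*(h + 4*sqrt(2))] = 3*h^2 + 8*sqrt(2)*h + 12*h + 5 + 24*sqrt(2)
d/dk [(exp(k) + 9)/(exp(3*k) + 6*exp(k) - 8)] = (-3*(exp(k) + 9)*(exp(2*k) + 2) + exp(3*k) + 6*exp(k) - 8)*exp(k)/(exp(3*k) + 6*exp(k) - 8)^2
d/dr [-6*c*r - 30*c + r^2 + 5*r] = -6*c + 2*r + 5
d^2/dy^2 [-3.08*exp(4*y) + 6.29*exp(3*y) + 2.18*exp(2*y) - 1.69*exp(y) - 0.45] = (-49.28*exp(3*y) + 56.61*exp(2*y) + 8.72*exp(y) - 1.69)*exp(y)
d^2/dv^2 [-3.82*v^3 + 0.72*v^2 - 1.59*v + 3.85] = 1.44 - 22.92*v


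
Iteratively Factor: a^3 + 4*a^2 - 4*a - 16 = (a - 2)*(a^2 + 6*a + 8) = (a - 2)*(a + 4)*(a + 2)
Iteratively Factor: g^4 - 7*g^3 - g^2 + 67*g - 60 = (g + 3)*(g^3 - 10*g^2 + 29*g - 20) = (g - 1)*(g + 3)*(g^2 - 9*g + 20) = (g - 4)*(g - 1)*(g + 3)*(g - 5)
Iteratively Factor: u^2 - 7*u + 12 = (u - 3)*(u - 4)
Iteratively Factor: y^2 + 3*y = (y + 3)*(y)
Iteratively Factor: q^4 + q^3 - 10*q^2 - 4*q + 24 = (q - 2)*(q^3 + 3*q^2 - 4*q - 12) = (q - 2)*(q + 2)*(q^2 + q - 6) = (q - 2)^2*(q + 2)*(q + 3)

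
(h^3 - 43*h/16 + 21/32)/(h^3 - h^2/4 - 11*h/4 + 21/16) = (4*h - 1)/(2*(2*h - 1))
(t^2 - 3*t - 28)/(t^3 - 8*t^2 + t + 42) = (t + 4)/(t^2 - t - 6)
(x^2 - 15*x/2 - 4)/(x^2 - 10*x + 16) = (x + 1/2)/(x - 2)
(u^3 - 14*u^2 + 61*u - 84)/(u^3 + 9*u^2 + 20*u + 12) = (u^3 - 14*u^2 + 61*u - 84)/(u^3 + 9*u^2 + 20*u + 12)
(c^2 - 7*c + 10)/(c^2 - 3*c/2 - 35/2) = 2*(c - 2)/(2*c + 7)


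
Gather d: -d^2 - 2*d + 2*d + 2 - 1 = 1 - d^2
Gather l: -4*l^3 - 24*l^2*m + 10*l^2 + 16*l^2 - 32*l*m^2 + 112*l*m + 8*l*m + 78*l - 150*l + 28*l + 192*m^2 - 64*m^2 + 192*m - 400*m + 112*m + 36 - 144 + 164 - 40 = -4*l^3 + l^2*(26 - 24*m) + l*(-32*m^2 + 120*m - 44) + 128*m^2 - 96*m + 16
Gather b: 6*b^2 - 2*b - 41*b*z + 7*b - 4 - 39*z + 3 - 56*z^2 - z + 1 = 6*b^2 + b*(5 - 41*z) - 56*z^2 - 40*z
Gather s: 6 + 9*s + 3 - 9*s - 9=0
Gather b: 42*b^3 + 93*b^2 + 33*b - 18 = 42*b^3 + 93*b^2 + 33*b - 18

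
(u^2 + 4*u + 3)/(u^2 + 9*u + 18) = (u + 1)/(u + 6)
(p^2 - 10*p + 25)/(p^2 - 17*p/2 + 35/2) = 2*(p - 5)/(2*p - 7)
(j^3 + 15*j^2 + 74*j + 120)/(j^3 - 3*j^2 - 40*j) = (j^2 + 10*j + 24)/(j*(j - 8))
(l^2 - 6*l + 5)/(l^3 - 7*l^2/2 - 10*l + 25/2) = 2/(2*l + 5)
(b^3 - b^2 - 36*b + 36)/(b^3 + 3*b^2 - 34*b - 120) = (b^2 + 5*b - 6)/(b^2 + 9*b + 20)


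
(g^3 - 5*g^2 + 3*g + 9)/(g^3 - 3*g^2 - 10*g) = (-g^3 + 5*g^2 - 3*g - 9)/(g*(-g^2 + 3*g + 10))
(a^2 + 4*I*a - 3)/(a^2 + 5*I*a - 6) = (a + I)/(a + 2*I)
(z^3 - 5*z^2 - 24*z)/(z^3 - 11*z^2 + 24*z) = (z + 3)/(z - 3)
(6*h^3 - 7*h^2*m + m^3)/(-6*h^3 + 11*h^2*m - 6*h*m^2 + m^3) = (-3*h - m)/(3*h - m)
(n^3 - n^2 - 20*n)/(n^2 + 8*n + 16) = n*(n - 5)/(n + 4)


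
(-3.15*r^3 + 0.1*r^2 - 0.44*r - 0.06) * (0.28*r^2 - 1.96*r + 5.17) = -0.882*r^5 + 6.202*r^4 - 16.6047*r^3 + 1.3626*r^2 - 2.1572*r - 0.3102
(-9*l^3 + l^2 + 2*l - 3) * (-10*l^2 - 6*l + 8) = 90*l^5 + 44*l^4 - 98*l^3 + 26*l^2 + 34*l - 24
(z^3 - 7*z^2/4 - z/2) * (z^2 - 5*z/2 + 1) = z^5 - 17*z^4/4 + 39*z^3/8 - z^2/2 - z/2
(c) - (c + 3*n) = -3*n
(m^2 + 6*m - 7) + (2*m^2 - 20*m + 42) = 3*m^2 - 14*m + 35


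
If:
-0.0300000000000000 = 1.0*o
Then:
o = -0.03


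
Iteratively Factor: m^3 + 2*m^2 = (m)*(m^2 + 2*m) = m^2*(m + 2)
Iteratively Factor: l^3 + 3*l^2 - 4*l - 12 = (l + 3)*(l^2 - 4) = (l + 2)*(l + 3)*(l - 2)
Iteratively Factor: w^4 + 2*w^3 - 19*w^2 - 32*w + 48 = (w + 3)*(w^3 - w^2 - 16*w + 16) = (w - 4)*(w + 3)*(w^2 + 3*w - 4) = (w - 4)*(w + 3)*(w + 4)*(w - 1)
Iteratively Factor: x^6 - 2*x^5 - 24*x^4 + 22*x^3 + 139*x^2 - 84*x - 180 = (x + 3)*(x^5 - 5*x^4 - 9*x^3 + 49*x^2 - 8*x - 60) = (x + 1)*(x + 3)*(x^4 - 6*x^3 - 3*x^2 + 52*x - 60) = (x - 2)*(x + 1)*(x + 3)*(x^3 - 4*x^2 - 11*x + 30) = (x - 2)*(x + 1)*(x + 3)^2*(x^2 - 7*x + 10) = (x - 2)^2*(x + 1)*(x + 3)^2*(x - 5)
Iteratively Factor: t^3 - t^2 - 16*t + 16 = (t + 4)*(t^2 - 5*t + 4) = (t - 4)*(t + 4)*(t - 1)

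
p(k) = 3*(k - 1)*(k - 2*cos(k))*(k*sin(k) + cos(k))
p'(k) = 3*k*(k - 1)*(k - 2*cos(k))*cos(k) + 3*(k - 1)*(k*sin(k) + cos(k))*(2*sin(k) + 1) + 3*(k - 2*cos(k))*(k*sin(k) + cos(k))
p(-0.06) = 6.55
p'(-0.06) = -9.38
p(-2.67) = 3.15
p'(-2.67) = 22.08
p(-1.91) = 15.95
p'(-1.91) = 12.78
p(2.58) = 10.68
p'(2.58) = -32.30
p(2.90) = -7.65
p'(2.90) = -84.07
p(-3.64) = -68.64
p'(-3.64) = 169.90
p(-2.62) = 4.22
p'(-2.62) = 20.67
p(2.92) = -9.37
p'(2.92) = -87.57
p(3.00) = -16.93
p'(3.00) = -101.57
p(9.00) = 726.72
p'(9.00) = -1916.53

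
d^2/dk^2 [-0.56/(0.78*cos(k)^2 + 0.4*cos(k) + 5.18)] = (1.362816*(1 - cos(k)^2)^2 + 0.52416*cos(k)^3 - 8.279488*cos(k)^2 - 2.20864*cos(k) + 2.983232)/(0.78*cos(k)^2 + 0.4*cos(k) + 5.18)^3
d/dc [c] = 1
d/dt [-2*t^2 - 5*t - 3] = -4*t - 5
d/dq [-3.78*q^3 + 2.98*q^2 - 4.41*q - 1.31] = -11.34*q^2 + 5.96*q - 4.41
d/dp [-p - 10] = -1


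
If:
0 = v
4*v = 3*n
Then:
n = 0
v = 0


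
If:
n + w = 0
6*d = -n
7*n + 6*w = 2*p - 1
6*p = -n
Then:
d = 1/8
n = -3/4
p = 1/8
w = 3/4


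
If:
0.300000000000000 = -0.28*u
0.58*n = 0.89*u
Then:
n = -1.64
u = -1.07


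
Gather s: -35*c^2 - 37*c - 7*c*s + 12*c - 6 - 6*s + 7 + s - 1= -35*c^2 - 25*c + s*(-7*c - 5)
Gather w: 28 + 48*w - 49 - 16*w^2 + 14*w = -16*w^2 + 62*w - 21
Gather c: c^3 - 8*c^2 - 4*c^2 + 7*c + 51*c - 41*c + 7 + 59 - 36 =c^3 - 12*c^2 + 17*c + 30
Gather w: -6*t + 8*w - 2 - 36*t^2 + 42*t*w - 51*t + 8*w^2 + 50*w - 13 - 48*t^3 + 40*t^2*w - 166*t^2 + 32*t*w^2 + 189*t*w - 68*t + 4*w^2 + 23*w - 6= -48*t^3 - 202*t^2 - 125*t + w^2*(32*t + 12) + w*(40*t^2 + 231*t + 81) - 21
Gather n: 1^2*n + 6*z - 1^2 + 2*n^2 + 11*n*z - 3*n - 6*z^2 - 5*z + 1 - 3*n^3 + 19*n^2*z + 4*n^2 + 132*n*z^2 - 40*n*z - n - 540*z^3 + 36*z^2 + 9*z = -3*n^3 + n^2*(19*z + 6) + n*(132*z^2 - 29*z - 3) - 540*z^3 + 30*z^2 + 10*z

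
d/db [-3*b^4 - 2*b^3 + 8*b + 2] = -12*b^3 - 6*b^2 + 8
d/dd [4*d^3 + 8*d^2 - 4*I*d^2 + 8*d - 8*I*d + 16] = 12*d^2 + 8*d*(2 - I) + 8 - 8*I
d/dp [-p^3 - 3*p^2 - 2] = 3*p*(-p - 2)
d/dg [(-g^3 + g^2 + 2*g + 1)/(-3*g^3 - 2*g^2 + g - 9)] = (5*g^4 + 10*g^3 + 41*g^2 - 14*g - 19)/(9*g^6 + 12*g^5 - 2*g^4 + 50*g^3 + 37*g^2 - 18*g + 81)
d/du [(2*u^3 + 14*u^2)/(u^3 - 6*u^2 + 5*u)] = 2*(-13*u^2 + 10*u + 35)/(u^4 - 12*u^3 + 46*u^2 - 60*u + 25)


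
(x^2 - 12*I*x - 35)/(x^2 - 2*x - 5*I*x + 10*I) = (x - 7*I)/(x - 2)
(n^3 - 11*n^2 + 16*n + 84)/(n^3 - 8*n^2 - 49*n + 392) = (n^2 - 4*n - 12)/(n^2 - n - 56)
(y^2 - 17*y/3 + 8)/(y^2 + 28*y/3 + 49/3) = (3*y^2 - 17*y + 24)/(3*y^2 + 28*y + 49)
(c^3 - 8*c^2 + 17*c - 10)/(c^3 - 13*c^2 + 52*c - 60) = (c - 1)/(c - 6)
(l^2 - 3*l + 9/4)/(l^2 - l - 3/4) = (2*l - 3)/(2*l + 1)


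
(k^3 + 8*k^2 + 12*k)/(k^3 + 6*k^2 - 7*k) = (k^2 + 8*k + 12)/(k^2 + 6*k - 7)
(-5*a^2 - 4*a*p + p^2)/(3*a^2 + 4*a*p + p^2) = (-5*a + p)/(3*a + p)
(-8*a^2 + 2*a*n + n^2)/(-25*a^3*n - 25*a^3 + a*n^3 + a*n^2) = (8*a^2 - 2*a*n - n^2)/(a*(25*a^2*n + 25*a^2 - n^3 - n^2))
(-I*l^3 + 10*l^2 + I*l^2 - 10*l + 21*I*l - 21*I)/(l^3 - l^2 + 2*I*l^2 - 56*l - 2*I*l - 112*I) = (-I*l^3 + l^2*(10 + I) + l*(-10 + 21*I) - 21*I)/(l^3 + l^2*(-1 + 2*I) - 2*l*(28 + I) - 112*I)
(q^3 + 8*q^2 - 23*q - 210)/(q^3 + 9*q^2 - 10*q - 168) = (q - 5)/(q - 4)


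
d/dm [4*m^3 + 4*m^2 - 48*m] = 12*m^2 + 8*m - 48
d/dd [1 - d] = -1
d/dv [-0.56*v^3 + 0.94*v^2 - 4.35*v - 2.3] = -1.68*v^2 + 1.88*v - 4.35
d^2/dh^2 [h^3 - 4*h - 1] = 6*h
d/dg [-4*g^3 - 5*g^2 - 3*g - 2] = -12*g^2 - 10*g - 3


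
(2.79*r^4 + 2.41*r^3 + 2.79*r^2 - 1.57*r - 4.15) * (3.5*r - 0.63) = 9.765*r^5 + 6.6773*r^4 + 8.2467*r^3 - 7.2527*r^2 - 13.5359*r + 2.6145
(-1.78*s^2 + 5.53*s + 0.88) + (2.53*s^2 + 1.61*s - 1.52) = 0.75*s^2 + 7.14*s - 0.64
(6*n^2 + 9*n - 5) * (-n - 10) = -6*n^3 - 69*n^2 - 85*n + 50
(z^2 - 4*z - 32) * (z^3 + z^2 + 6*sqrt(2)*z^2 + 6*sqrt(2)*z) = z^5 - 3*z^4 + 6*sqrt(2)*z^4 - 36*z^3 - 18*sqrt(2)*z^3 - 216*sqrt(2)*z^2 - 32*z^2 - 192*sqrt(2)*z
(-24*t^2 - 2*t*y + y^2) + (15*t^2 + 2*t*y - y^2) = -9*t^2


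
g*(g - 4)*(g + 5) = g^3 + g^2 - 20*g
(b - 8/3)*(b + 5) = b^2 + 7*b/3 - 40/3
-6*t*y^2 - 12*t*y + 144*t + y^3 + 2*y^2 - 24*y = (-6*t + y)*(y - 4)*(y + 6)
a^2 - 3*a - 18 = (a - 6)*(a + 3)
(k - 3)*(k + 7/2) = k^2 + k/2 - 21/2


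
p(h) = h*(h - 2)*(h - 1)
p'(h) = h*(h - 2) + h*(h - 1) + (h - 2)*(h - 1)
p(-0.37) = -1.20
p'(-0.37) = 4.63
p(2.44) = 1.55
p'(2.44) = 5.22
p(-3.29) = -74.66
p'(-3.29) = 54.21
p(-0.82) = -4.21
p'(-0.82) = 8.94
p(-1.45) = -12.26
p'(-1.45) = 17.01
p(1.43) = -0.35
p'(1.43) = -0.45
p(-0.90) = -4.96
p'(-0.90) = 9.83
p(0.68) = 0.29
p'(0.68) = -0.69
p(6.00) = 120.00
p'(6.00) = 74.00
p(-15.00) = -4080.00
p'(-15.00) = 767.00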